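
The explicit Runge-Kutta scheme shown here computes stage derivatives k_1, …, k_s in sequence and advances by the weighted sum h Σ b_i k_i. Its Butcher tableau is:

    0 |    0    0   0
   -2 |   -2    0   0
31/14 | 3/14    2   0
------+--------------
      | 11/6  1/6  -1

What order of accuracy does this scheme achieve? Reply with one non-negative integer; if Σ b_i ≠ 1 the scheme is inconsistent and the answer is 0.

b = (11/6, 1/6, -1)
c = (0, -2, 31/14)
Ac = (0, 0, -4)
Σ b_i: 11/6·1 + 1/6·1 + (-1)·1 = 1 ✓
b·c: 1/6·(-2) + (-1)·31/14 = -107/42 ≠ 1/2 ⇒ order 1.

1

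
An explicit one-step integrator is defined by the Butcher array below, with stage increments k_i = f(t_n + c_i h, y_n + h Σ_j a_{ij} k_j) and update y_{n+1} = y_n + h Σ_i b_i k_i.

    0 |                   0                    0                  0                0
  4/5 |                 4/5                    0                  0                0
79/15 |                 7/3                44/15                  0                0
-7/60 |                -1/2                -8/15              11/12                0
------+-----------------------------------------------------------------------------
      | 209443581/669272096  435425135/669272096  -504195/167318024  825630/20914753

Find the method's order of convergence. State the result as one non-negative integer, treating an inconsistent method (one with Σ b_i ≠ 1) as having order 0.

b = (209443581/669272096, 435425135/669272096, -504195/167318024, 825630/20914753)
c = (0, 4/5, 79/15, -7/60)
Ac = (0, 0, 176/75, 3961/900)
Σ b_i: 209443581/669272096·1 + 435425135/669272096·1 + (-504195/167318024)·1 + 825630/20914753·1 = 1 ✓
b·c: 435425135/669272096·4/5 + (-504195/167318024)·79/15 + 825630/20914753·(-7/60) = 1/2 ✓
b·c²: 435425135/669272096·16/25 + (-504195/167318024)·6241/225 + 825630/20914753·49/3600 = 1/3 ✓
b·Ac: (-504195/167318024)·176/75 + 825630/20914753·3961/900 = 1/6 ✓
b·c³: 435425135/669272096·64/125 + (-504195/167318024)·493039/3375 + 825630/20914753·(-343/216000) = -1793171531/16731802400 ≠ 1/4 ⇒ order 3.
b·(c∘Ac): (-504195/167318024)·13904/1125 + 825630/20914753·(-27727/54000) = -2165140223/37646555400 ≠ 1/8
b·Ac²: (-504195/167318024)·704/375 + 825630/20914753·338647/13500 = 1853332219/1882327770 ≠ 1/12
b·A²c: 825630/20914753·484/225 = 26640328/313721295 ≠ 1/24

3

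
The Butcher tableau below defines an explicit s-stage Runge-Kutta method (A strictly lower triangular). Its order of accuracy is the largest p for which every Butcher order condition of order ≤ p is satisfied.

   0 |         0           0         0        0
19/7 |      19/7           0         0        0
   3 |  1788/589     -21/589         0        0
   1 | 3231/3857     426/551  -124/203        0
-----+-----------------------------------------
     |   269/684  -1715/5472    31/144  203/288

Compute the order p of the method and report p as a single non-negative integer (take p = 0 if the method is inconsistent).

4

b = (269/684, -1715/5472, 31/144, 203/288)
c = (0, 19/7, 3, 1)
Ac = (0, 0, -3/31, 54/203)
Σ b_i: 269/684·1 + (-1715/5472)·1 + 31/144·1 + 203/288·1 = 1 ✓
b·c: (-1715/5472)·19/7 + 31/144·3 + 203/288·1 = 1/2 ✓
b·c²: (-1715/5472)·361/49 + 31/144·9 + 203/288·1 = 1/3 ✓
b·Ac: 31/144·(-3/31) + 203/288·54/203 = 1/6 ✓
b·c³: (-1715/5472)·6859/343 + 31/144·27 + 203/288·1 = 1/4 ✓
b·(c∘Ac): 31/144·(-9/31) + 203/288·54/203 = 1/8 ✓
b·Ac²: 31/144·(-57/217) + 203/288·282/1421 = 1/12 ✓
b·A²c: 203/288·12/203 = 1/24 ✓; 4 stages ⇒ order 4.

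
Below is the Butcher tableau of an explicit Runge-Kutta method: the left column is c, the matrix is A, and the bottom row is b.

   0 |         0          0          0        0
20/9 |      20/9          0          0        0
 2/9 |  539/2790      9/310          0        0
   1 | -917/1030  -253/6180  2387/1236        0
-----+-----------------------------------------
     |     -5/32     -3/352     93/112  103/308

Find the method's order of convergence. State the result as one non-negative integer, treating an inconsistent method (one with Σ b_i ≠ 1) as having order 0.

b = (-5/32, -3/352, 93/112, 103/308)
c = (0, 20/9, 2/9, 1)
Ac = (0, 0, 2/31, 209/618)
Σ b_i: (-5/32)·1 + (-3/352)·1 + 93/112·1 + 103/308·1 = 1 ✓
b·c: (-3/352)·20/9 + 93/112·2/9 + 103/308·1 = 1/2 ✓
b·c²: (-3/352)·400/81 + 93/112·4/81 + 103/308·1 = 1/3 ✓
b·Ac: 93/112·2/31 + 103/308·209/618 = 1/6 ✓
b·c³: (-3/352)·8000/729 + 93/112·8/729 + 103/308·1 = 1/4 ✓
b·(c∘Ac): 93/112·4/279 + 103/308·209/618 = 1/8 ✓
b·Ac²: 93/112·40/279 + 103/308·(-11/103) = 1/12 ✓
b·A²c: 103/308·77/618 = 1/24 ✓; 4 stages ⇒ order 4.

4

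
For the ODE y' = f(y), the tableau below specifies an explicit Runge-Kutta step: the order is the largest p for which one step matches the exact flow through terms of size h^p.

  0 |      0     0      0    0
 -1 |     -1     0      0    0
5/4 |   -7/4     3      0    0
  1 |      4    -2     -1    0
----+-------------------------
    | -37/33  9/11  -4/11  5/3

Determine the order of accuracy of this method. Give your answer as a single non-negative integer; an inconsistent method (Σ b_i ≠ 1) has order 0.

b = (-37/33, 9/11, -4/11, 5/3)
c = (0, -1, 5/4, 1)
Ac = (0, 0, -3, 3/4)
Σ b_i: (-37/33)·1 + 9/11·1 + (-4/11)·1 + 5/3·1 = 1 ✓
b·c: 9/11·(-1) + (-4/11)·5/4 + 5/3·1 = 13/33 ≠ 1/2 ⇒ order 1.

1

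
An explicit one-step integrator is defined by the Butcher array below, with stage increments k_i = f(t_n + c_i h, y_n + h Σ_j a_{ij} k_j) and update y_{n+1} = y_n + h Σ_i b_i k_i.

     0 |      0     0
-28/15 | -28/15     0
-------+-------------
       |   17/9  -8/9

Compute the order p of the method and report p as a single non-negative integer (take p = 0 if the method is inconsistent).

1

b = (17/9, -8/9)
c = (0, -28/15)
Σ b_i: 17/9·1 + (-8/9)·1 = 1 ✓
b·c: (-8/9)·(-28/15) = 224/135 ≠ 1/2 ⇒ order 1.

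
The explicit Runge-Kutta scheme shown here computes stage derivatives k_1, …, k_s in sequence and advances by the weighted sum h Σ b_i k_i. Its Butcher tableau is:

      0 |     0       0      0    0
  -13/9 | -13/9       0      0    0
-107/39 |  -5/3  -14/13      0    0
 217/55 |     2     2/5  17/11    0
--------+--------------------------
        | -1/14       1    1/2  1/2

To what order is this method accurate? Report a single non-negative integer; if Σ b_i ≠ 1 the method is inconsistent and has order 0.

b = (-1/14, 1, 1/2, 1/2)
c = (0, -13/9, -107/39, 217/55)
Ac = (0, 0, 14/9, -31003/6435)
Σ b_i: (-1/14)·1 + 1·1 + 1/2·1 + 1/2·1 = 27/14 ≠ 1 ⇒ order 0.

0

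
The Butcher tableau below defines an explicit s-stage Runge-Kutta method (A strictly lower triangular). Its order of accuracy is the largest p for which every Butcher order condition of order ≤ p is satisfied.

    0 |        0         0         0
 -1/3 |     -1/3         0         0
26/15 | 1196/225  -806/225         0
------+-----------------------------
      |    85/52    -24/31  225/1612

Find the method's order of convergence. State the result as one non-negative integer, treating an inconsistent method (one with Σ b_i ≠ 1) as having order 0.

3

b = (85/52, -24/31, 225/1612)
c = (0, -1/3, 26/15)
Ac = (0, 0, 806/675)
Σ b_i: 85/52·1 + (-24/31)·1 + 225/1612·1 = 1 ✓
b·c: (-24/31)·(-1/3) + 225/1612·26/15 = 1/2 ✓
b·c²: (-24/31)·1/9 + 225/1612·676/225 = 1/3 ✓
b·Ac: 225/1612·806/675 = 1/6 ✓; 3 stages ⇒ order 3.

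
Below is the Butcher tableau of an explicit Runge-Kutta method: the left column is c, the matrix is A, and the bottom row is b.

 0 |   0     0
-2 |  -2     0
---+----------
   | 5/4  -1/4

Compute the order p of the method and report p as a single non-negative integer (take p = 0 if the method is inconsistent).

b = (5/4, -1/4)
c = (0, -2)
Σ b_i: 5/4·1 + (-1/4)·1 = 1 ✓
b·c: (-1/4)·(-2) = 1/2 ✓; 2 stages ⇒ order 2.

2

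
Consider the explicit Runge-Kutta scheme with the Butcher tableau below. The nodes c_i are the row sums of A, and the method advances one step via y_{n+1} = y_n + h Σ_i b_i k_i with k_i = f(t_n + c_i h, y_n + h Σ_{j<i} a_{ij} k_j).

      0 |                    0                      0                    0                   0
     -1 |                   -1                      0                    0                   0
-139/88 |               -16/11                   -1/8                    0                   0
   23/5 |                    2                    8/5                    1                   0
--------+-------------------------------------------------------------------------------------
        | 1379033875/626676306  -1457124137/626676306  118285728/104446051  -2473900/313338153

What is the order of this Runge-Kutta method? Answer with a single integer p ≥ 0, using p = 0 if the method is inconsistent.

3

b = (1379033875/626676306, -1457124137/626676306, 118285728/104446051, -2473900/313338153)
c = (0, -1, -139/88, 23/5)
Ac = (0, 0, 1/8, -1399/440)
Σ b_i: 1379033875/626676306·1 + (-1457124137/626676306)·1 + 118285728/104446051·1 + (-2473900/313338153)·1 = 1 ✓
b·c: (-1457124137/626676306)·(-1) + 118285728/104446051·(-139/88) + (-2473900/313338153)·23/5 = 1/2 ✓
b·c²: (-1457124137/626676306)·1 + 118285728/104446051·19321/7744 + (-2473900/313338153)·529/25 = 1/3 ✓
b·Ac: 118285728/104446051·1/8 + (-2473900/313338153)·(-1399/440) = 1/6 ✓
b·c³: (-1457124137/626676306)·(-1) + 118285728/104446051·(-2685619/681472) + (-2473900/313338153)·12167/125 = -267137862979/91912524880 ≠ 1/4 ⇒ order 3.
b·(c∘Ac): 118285728/104446051·(-139/704) + (-2473900/313338153)·(-32177/2200) = -33881095/313338153 ≠ 1/8
b·Ac²: 118285728/104446051·(-1/8) + (-2473900/313338153)·158557/38720 = -9589831513/55147514928 ≠ 1/12
b·A²c: (-2473900/313338153)·1/8 = -618475/626676306 ≠ 1/24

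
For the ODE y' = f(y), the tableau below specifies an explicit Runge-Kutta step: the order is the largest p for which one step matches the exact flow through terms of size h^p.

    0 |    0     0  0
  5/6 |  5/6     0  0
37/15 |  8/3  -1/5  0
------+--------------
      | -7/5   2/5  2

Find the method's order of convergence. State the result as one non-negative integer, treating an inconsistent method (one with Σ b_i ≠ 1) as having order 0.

b = (-7/5, 2/5, 2)
c = (0, 5/6, 37/15)
Ac = (0, 0, -1/6)
Σ b_i: (-7/5)·1 + 2/5·1 + 2·1 = 1 ✓
b·c: 2/5·5/6 + 2·37/15 = 79/15 ≠ 1/2 ⇒ order 1.

1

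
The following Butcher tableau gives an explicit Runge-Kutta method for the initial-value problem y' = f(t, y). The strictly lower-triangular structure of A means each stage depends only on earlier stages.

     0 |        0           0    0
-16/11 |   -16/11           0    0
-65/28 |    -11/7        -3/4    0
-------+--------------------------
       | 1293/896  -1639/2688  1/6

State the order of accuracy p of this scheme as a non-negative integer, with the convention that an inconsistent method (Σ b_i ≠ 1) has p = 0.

b = (1293/896, -1639/2688, 1/6)
c = (0, -16/11, -65/28)
Ac = (0, 0, 12/11)
Σ b_i: 1293/896·1 + (-1639/2688)·1 + 1/6·1 = 1 ✓
b·c: (-1639/2688)·(-16/11) + 1/6·(-65/28) = 1/2 ✓
b·c²: (-1639/2688)·256/121 + 1/6·4225/784 = -6759/17248 ≠ 1/3 ⇒ order 2.
b·Ac: 1/6·12/11 = 2/11 ≠ 1/6

2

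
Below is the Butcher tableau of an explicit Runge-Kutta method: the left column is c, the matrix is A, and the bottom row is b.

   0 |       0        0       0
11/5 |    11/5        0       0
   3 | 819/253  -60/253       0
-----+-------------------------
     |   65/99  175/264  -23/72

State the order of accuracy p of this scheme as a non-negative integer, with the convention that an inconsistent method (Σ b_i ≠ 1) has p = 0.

3

b = (65/99, 175/264, -23/72)
c = (0, 11/5, 3)
Ac = (0, 0, -12/23)
Σ b_i: 65/99·1 + 175/264·1 + (-23/72)·1 = 1 ✓
b·c: 175/264·11/5 + (-23/72)·3 = 1/2 ✓
b·c²: 175/264·121/25 + (-23/72)·9 = 1/3 ✓
b·Ac: (-23/72)·(-12/23) = 1/6 ✓; 3 stages ⇒ order 3.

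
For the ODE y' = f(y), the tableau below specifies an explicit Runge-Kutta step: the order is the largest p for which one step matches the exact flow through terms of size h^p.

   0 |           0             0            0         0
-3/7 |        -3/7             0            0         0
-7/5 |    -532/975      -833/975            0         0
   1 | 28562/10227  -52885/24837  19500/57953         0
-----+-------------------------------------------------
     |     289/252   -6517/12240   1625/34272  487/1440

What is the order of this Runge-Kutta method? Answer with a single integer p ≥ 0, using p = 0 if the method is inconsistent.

4

b = (289/252, -6517/12240, 1625/34272, 487/1440)
c = (0, -3/7, -7/5, 1)
Ac = (0, 0, 119/325, 215/487)
Σ b_i: 289/252·1 + (-6517/12240)·1 + 1625/34272·1 + 487/1440·1 = 1 ✓
b·c: (-6517/12240)·(-3/7) + 1625/34272·(-7/5) + 487/1440·1 = 1/2 ✓
b·c²: (-6517/12240)·9/49 + 1625/34272·49/25 + 487/1440·1 = 1/3 ✓
b·Ac: 1625/34272·119/325 + 487/1440·215/487 = 1/6 ✓
b·c³: (-6517/12240)·(-27/343) + 1625/34272·(-343/125) + 487/1440·1 = 1/4 ✓
b·(c∘Ac): 1625/34272·(-833/1625) + 487/1440·215/487 = 1/8 ✓
b·Ac²: 1625/34272·(-51/325) + 487/1440·915/3409 = 1/12 ✓
b·A²c: 487/1440·60/487 = 1/24 ✓; 4 stages ⇒ order 4.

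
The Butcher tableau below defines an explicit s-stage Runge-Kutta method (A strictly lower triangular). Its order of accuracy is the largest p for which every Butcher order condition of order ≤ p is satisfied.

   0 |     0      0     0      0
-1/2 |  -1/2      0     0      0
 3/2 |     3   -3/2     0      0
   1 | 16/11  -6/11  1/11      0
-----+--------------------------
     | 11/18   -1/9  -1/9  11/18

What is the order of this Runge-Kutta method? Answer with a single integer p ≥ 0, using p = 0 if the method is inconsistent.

4

b = (11/18, -1/9, -1/9, 11/18)
c = (0, -1/2, 3/2, 1)
Ac = (0, 0, 3/4, 9/22)
Σ b_i: 11/18·1 + (-1/9)·1 + (-1/9)·1 + 11/18·1 = 1 ✓
b·c: (-1/9)·(-1/2) + (-1/9)·3/2 + 11/18·1 = 1/2 ✓
b·c²: (-1/9)·1/4 + (-1/9)·9/4 + 11/18·1 = 1/3 ✓
b·Ac: (-1/9)·3/4 + 11/18·9/22 = 1/6 ✓
b·c³: (-1/9)·(-1/8) + (-1/9)·27/8 + 11/18·1 = 1/4 ✓
b·(c∘Ac): (-1/9)·9/8 + 11/18·9/22 = 1/8 ✓
b·Ac²: (-1/9)·(-3/8) + 11/18·3/44 = 1/12 ✓
b·A²c: 11/18·3/44 = 1/24 ✓; 4 stages ⇒ order 4.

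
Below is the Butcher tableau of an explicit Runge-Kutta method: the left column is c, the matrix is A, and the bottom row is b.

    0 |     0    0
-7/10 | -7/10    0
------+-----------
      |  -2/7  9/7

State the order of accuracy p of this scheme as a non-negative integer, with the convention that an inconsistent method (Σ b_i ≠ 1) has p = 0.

1

b = (-2/7, 9/7)
c = (0, -7/10)
Σ b_i: (-2/7)·1 + 9/7·1 = 1 ✓
b·c: 9/7·(-7/10) = -9/10 ≠ 1/2 ⇒ order 1.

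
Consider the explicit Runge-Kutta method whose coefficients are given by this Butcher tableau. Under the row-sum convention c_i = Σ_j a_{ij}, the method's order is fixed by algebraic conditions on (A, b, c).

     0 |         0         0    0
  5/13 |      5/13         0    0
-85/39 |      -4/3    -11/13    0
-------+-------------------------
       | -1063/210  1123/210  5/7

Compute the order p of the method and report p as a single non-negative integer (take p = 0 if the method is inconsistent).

2

b = (-1063/210, 1123/210, 5/7)
c = (0, 5/13, -85/39)
Ac = (0, 0, -55/169)
Σ b_i: (-1063/210)·1 + 1123/210·1 + 5/7·1 = 1 ✓
b·c: 1123/210·5/13 + 5/7·(-85/39) = 1/2 ✓
b·c²: 1123/210·25/169 + 5/7·7225/1521 = 89095/21294 ≠ 1/3 ⇒ order 2.
b·Ac: 5/7·(-55/169) = -275/1183 ≠ 1/6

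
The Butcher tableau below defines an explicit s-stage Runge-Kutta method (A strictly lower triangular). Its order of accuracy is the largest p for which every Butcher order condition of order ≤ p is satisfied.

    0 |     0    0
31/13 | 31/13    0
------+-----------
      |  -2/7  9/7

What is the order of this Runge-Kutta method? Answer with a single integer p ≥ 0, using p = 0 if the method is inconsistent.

1

b = (-2/7, 9/7)
c = (0, 31/13)
Σ b_i: (-2/7)·1 + 9/7·1 = 1 ✓
b·c: 9/7·31/13 = 279/91 ≠ 1/2 ⇒ order 1.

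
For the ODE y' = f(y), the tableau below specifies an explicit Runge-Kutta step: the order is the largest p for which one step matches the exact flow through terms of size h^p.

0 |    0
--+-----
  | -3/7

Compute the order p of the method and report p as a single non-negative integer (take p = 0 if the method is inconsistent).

0

b = (-3/7)
c = (0)
Σ b_i: (-3/7)·1 = -3/7 ≠ 1 ⇒ order 0.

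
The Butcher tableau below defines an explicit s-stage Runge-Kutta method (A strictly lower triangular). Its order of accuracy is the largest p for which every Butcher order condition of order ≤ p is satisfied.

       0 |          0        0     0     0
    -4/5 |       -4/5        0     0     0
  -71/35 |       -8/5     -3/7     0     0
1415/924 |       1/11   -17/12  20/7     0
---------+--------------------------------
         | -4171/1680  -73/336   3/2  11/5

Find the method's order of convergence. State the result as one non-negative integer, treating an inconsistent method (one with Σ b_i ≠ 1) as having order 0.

b = (-4171/1680, -73/336, 3/2, 11/5)
c = (0, -4/5, -71/35, 1415/924)
Ac = (0, 0, 12/35, -3427/735)
Σ b_i: (-4171/1680)·1 + (-73/336)·1 + 3/2·1 + 11/5·1 = 1 ✓
b·c: (-73/336)·(-4/5) + 3/2·(-71/35) + 11/5·1415/924 = 1/2 ✓
b·c²: (-73/336)·16/25 + 3/2·5041/1225 + 11/5·2002225/853776 = 21718733/1940400 ≠ 1/3 ⇒ order 2.
b·Ac: 3/2·12/35 + 11/5·(-3427/735) = -35807/3675 ≠ 1/6

2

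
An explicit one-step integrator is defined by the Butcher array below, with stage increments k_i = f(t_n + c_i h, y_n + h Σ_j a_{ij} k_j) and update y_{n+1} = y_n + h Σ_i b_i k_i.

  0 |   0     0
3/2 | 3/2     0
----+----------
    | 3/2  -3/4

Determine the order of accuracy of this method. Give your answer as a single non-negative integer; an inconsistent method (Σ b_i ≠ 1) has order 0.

b = (3/2, -3/4)
c = (0, 3/2)
Σ b_i: 3/2·1 + (-3/4)·1 = 3/4 ≠ 1 ⇒ order 0.

0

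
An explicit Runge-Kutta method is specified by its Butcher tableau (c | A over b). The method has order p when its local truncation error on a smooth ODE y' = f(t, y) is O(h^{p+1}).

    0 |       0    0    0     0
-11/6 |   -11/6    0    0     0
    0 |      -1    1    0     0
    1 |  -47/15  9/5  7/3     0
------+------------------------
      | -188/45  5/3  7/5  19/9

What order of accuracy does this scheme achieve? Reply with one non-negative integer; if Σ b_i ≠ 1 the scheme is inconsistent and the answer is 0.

1

b = (-188/45, 5/3, 7/5, 19/9)
c = (0, -11/6, 0, 1)
Ac = (0, 0, -11/6, -33/10)
Σ b_i: (-188/45)·1 + 5/3·1 + 7/5·1 + 19/9·1 = 1 ✓
b·c: 5/3·(-11/6) + 19/9·1 = -17/18 ≠ 1/2 ⇒ order 1.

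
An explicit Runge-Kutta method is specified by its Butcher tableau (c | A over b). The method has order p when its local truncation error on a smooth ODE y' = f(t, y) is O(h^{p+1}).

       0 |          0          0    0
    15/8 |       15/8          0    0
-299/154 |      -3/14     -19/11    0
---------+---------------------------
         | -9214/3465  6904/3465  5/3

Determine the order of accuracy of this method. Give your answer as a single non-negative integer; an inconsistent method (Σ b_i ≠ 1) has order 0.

2

b = (-9214/3465, 6904/3465, 5/3)
c = (0, 15/8, -299/154)
Ac = (0, 0, -285/88)
Σ b_i: (-9214/3465)·1 + 6904/3465·1 + 5/3·1 = 1 ✓
b·c: 6904/3465·15/8 + 5/3·(-299/154) = 1/2 ✓
b·c²: 6904/3465·225/64 + 5/3·89401/23716 = 1890775/142296 ≠ 1/3 ⇒ order 2.
b·Ac: 5/3·(-285/88) = -475/88 ≠ 1/6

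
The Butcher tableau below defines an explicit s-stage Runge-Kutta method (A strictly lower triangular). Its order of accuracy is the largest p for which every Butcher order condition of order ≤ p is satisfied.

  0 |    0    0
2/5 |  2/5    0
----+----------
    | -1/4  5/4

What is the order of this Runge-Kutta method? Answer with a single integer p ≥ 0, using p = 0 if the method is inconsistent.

2

b = (-1/4, 5/4)
c = (0, 2/5)
Σ b_i: (-1/4)·1 + 5/4·1 = 1 ✓
b·c: 5/4·2/5 = 1/2 ✓; 2 stages ⇒ order 2.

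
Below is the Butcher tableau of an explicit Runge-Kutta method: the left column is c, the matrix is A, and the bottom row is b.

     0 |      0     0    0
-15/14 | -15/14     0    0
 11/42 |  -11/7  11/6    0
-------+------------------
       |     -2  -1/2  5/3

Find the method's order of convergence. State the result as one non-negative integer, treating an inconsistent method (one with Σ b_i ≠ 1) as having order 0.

0

b = (-2, -1/2, 5/3)
c = (0, -15/14, 11/42)
Ac = (0, 0, -55/28)
Σ b_i: (-2)·1 + (-1/2)·1 + 5/3·1 = -5/6 ≠ 1 ⇒ order 0.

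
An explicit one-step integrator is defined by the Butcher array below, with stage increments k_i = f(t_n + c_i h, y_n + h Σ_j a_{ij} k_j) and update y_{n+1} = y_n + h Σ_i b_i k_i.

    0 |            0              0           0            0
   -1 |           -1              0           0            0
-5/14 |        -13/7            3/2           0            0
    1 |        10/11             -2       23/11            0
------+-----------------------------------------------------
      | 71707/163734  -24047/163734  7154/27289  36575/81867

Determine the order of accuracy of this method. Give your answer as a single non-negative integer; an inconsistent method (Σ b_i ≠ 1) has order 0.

b = (71707/163734, -24047/163734, 7154/27289, 36575/81867)
c = (0, -1, -5/14, 1)
Ac = (0, 0, -3/2, 193/154)
Σ b_i: 71707/163734·1 + (-24047/163734)·1 + 7154/27289·1 + 36575/81867·1 = 1 ✓
b·c: (-24047/163734)·(-1) + 7154/27289·(-5/14) + 36575/81867·1 = 1/2 ✓
b·c²: (-24047/163734)·1 + 7154/27289·25/196 + 36575/81867·1 = 1/3 ✓
b·Ac: 7154/27289·(-3/2) + 36575/81867·193/154 = 1/6 ✓
b·c³: (-24047/163734)·(-1) + 7154/27289·(-125/2744) + 36575/81867·1 = 444461/764092 ≠ 1/4 ⇒ order 3.
b·(c∘Ac): 7154/27289·15/28 + 36575/81867·193/154 = 57335/81867 ≠ 1/8
b·Ac²: 7154/27289·3/2 + 36575/81867·(-3737/2156) = -873671/2292276 ≠ 1/12
b·A²c: 36575/81867·(-69/22) = -76475/54578 ≠ 1/24

3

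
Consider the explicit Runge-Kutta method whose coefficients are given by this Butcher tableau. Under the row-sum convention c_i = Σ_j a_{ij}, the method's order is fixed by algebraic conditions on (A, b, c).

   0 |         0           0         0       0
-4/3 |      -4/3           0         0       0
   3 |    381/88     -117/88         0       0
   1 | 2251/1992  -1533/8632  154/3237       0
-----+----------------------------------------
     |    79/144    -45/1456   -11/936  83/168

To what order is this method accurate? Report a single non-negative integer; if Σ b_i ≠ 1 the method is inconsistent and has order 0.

4

b = (79/144, -45/1456, -11/936, 83/168)
c = (0, -4/3, 3, 1)
Ac = (0, 0, 39/22, 63/166)
Σ b_i: 79/144·1 + (-45/1456)·1 + (-11/936)·1 + 83/168·1 = 1 ✓
b·c: (-45/1456)·(-4/3) + (-11/936)·3 + 83/168·1 = 1/2 ✓
b·c²: (-45/1456)·16/9 + (-11/936)·9 + 83/168·1 = 1/3 ✓
b·Ac: (-11/936)·39/22 + 83/168·63/166 = 1/6 ✓
b·c³: (-45/1456)·(-64/27) + (-11/936)·27 + 83/168·1 = 1/4 ✓
b·(c∘Ac): (-11/936)·117/22 + 83/168·63/166 = 1/8 ✓
b·Ac²: (-11/936)·(-26/11) + 83/168·28/249 = 1/12 ✓
b·A²c: 83/168·7/83 = 1/24 ✓; 4 stages ⇒ order 4.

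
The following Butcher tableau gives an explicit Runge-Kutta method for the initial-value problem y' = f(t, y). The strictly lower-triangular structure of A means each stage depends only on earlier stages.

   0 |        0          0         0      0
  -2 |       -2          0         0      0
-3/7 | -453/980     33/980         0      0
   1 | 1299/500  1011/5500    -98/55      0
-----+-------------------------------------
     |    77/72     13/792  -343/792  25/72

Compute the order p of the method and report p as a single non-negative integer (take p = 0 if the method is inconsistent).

4

b = (77/72, 13/792, -343/792, 25/72)
c = (0, -2, -3/7, 1)
Ac = (0, 0, -33/490, 99/250)
Σ b_i: 77/72·1 + 13/792·1 + (-343/792)·1 + 25/72·1 = 1 ✓
b·c: 13/792·(-2) + (-343/792)·(-3/7) + 25/72·1 = 1/2 ✓
b·c²: 13/792·4 + (-343/792)·9/49 + 25/72·1 = 1/3 ✓
b·Ac: (-343/792)·(-33/490) + 25/72·99/250 = 1/6 ✓
b·c³: 13/792·(-8) + (-343/792)·(-27/343) + 25/72·1 = 1/4 ✓
b·(c∘Ac): (-343/792)·99/3430 + 25/72·99/250 = 1/8 ✓
b·Ac²: (-343/792)·33/245 + 25/72·51/125 = 1/12 ✓
b·A²c: 25/72·3/25 = 1/24 ✓; 4 stages ⇒ order 4.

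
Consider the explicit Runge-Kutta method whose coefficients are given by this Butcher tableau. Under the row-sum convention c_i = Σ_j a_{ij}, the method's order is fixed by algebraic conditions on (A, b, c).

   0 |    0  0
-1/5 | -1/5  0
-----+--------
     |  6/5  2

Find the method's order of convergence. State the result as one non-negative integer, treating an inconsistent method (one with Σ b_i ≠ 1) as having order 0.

b = (6/5, 2)
c = (0, -1/5)
Σ b_i: 6/5·1 + 2·1 = 16/5 ≠ 1 ⇒ order 0.

0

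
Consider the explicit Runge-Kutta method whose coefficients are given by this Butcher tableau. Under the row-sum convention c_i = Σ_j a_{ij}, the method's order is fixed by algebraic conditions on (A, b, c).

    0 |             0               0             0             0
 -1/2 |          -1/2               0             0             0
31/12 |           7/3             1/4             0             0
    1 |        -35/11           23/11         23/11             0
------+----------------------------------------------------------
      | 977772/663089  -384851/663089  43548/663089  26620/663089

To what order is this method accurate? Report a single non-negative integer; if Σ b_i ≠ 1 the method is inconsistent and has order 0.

3

b = (977772/663089, -384851/663089, 43548/663089, 26620/663089)
c = (0, -1/2, 31/12, 1)
Ac = (0, 0, -1/8, 575/132)
Σ b_i: 977772/663089·1 + (-384851/663089)·1 + 43548/663089·1 + 26620/663089·1 = 1 ✓
b·c: (-384851/663089)·(-1/2) + 43548/663089·31/12 + 26620/663089·1 = 1/2 ✓
b·c²: (-384851/663089)·1/4 + 43548/663089·961/144 + 26620/663089·1 = 1/3 ✓
b·Ac: 43548/663089·(-1/8) + 26620/663089·575/132 = 1/6 ✓
b·c³: (-384851/663089)·(-1/8) + 43548/663089·29791/1728 + 26620/663089·1 = 118872137/95484816 ≠ 1/4 ⇒ order 3.
b·(c∘Ac): 43548/663089·(-31/96) + 26620/663089·575/132 = 2445503/15914136 ≠ 1/8
b·Ac²: 43548/663089·1/16 + 26620/663089·22931/1584 = 6985619/11935602 ≠ 1/12
b·A²c: 26620/663089·(-23/88) = -13915/1326178 ≠ 1/24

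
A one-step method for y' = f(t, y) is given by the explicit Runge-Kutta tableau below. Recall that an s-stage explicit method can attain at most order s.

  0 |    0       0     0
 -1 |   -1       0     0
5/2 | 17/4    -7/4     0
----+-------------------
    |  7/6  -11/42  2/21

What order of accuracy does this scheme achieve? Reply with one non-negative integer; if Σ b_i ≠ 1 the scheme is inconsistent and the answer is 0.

b = (7/6, -11/42, 2/21)
c = (0, -1, 5/2)
Ac = (0, 0, 7/4)
Σ b_i: 7/6·1 + (-11/42)·1 + 2/21·1 = 1 ✓
b·c: (-11/42)·(-1) + 2/21·5/2 = 1/2 ✓
b·c²: (-11/42)·1 + 2/21·25/4 = 1/3 ✓
b·Ac: 2/21·7/4 = 1/6 ✓; 3 stages ⇒ order 3.

3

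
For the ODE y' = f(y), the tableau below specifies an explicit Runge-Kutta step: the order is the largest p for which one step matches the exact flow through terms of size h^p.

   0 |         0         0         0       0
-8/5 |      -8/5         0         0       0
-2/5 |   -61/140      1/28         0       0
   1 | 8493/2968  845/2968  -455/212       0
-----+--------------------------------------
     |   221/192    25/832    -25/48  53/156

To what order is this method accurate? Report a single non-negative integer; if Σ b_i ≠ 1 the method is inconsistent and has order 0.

4

b = (221/192, 25/832, -25/48, 53/156)
c = (0, -8/5, -2/5, 1)
Ac = (0, 0, -2/35, 299/742)
Σ b_i: 221/192·1 + 25/832·1 + (-25/48)·1 + 53/156·1 = 1 ✓
b·c: 25/832·(-8/5) + (-25/48)·(-2/5) + 53/156·1 = 1/2 ✓
b·c²: 25/832·64/25 + (-25/48)·4/25 + 53/156·1 = 1/3 ✓
b·Ac: (-25/48)·(-2/35) + 53/156·299/742 = 1/6 ✓
b·c³: 25/832·(-512/125) + (-25/48)·(-8/125) + 53/156·1 = 1/4 ✓
b·(c∘Ac): (-25/48)·4/175 + 53/156·299/742 = 1/8 ✓
b·Ac²: (-25/48)·16/175 + 53/156·143/371 = 1/12 ✓
b·A²c: 53/156·13/106 = 1/24 ✓; 4 stages ⇒ order 4.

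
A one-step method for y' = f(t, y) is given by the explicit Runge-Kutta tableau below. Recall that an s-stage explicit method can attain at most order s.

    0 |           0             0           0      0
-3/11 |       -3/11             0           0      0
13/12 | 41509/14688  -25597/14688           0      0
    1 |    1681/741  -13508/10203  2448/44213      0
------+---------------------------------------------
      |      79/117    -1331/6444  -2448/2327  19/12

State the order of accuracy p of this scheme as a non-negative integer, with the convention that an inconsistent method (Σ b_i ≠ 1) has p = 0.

4

b = (79/117, -1331/6444, -2448/2327, 19/12)
c = (0, -3/11, 13/12, 1)
Ac = (0, 0, 2327/4896, 8/19)
Σ b_i: 79/117·1 + (-1331/6444)·1 + (-2448/2327)·1 + 19/12·1 = 1 ✓
b·c: (-1331/6444)·(-3/11) + (-2448/2327)·13/12 + 19/12·1 = 1/2 ✓
b·c²: (-1331/6444)·9/121 + (-2448/2327)·169/144 + 19/12·1 = 1/3 ✓
b·Ac: (-2448/2327)·2327/4896 + 19/12·8/19 = 1/6 ✓
b·c³: (-1331/6444)·(-27/1331) + (-2448/2327)·2197/1728 + 19/12·1 = 1/4 ✓
b·(c∘Ac): (-2448/2327)·30251/58752 + 19/12·8/19 = 1/8 ✓
b·Ac²: (-2448/2327)·(-2327/17952) + 19/12·(-7/209) = 1/12 ✓
b·A²c: 19/12·1/38 = 1/24 ✓; 4 stages ⇒ order 4.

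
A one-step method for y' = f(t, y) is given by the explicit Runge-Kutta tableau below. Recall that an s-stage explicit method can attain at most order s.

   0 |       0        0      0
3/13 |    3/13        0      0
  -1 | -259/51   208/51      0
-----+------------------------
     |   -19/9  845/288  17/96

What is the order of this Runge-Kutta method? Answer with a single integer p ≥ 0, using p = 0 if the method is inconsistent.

b = (-19/9, 845/288, 17/96)
c = (0, 3/13, -1)
Ac = (0, 0, 16/17)
Σ b_i: (-19/9)·1 + 845/288·1 + 17/96·1 = 1 ✓
b·c: 845/288·3/13 + 17/96·(-1) = 1/2 ✓
b·c²: 845/288·9/169 + 17/96·1 = 1/3 ✓
b·Ac: 17/96·16/17 = 1/6 ✓; 3 stages ⇒ order 3.

3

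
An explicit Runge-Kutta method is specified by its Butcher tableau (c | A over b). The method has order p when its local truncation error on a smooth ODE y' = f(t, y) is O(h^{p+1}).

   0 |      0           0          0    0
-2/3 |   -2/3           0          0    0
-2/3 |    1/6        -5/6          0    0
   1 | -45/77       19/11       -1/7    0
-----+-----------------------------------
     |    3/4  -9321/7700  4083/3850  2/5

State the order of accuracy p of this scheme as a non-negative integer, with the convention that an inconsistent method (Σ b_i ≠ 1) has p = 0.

b = (3/4, -9321/7700, 4083/3850, 2/5)
c = (0, -2/3, -2/3, 1)
Ac = (0, 0, 5/9, -244/231)
Σ b_i: 3/4·1 + (-9321/7700)·1 + 4083/3850·1 + 2/5·1 = 1 ✓
b·c: (-9321/7700)·(-2/3) + 4083/3850·(-2/3) + 2/5·1 = 1/2 ✓
b·c²: (-9321/7700)·4/9 + 4083/3850·4/9 + 2/5·1 = 1/3 ✓
b·Ac: 4083/3850·5/9 + 2/5·(-244/231) = 1/6 ✓
b·c³: (-9321/7700)·(-8/27) + 4083/3850·(-8/27) + 2/5·1 = 4/9 ≠ 1/4 ⇒ order 3.
b·(c∘Ac): 4083/3850·(-10/27) + 2/5·(-244/231) = -565/693 ≠ 1/8
b·Ac²: 4083/3850·(-10/27) + 2/5·488/693 = -1/9 ≠ 1/12
b·A²c: 2/5·(-5/63) = -2/63 ≠ 1/24

3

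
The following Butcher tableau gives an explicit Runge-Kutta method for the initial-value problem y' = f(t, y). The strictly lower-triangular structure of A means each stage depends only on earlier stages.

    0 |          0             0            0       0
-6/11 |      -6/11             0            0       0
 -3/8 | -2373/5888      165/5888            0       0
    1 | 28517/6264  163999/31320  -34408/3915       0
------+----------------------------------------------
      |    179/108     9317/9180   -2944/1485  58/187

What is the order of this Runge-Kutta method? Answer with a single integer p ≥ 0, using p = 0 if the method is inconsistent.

4

b = (179/108, 9317/9180, -2944/1485, 58/187)
c = (0, -6/11, -3/8, 1)
Ac = (0, 0, -45/2944, 51/116)
Σ b_i: 179/108·1 + 9317/9180·1 + (-2944/1485)·1 + 58/187·1 = 1 ✓
b·c: 9317/9180·(-6/11) + (-2944/1485)·(-3/8) + 58/187·1 = 1/2 ✓
b·c²: 9317/9180·36/121 + (-2944/1485)·9/64 + 58/187·1 = 1/3 ✓
b·Ac: (-2944/1485)·(-45/2944) + 58/187·51/116 = 1/6 ✓
b·c³: 9317/9180·(-216/1331) + (-2944/1485)·(-27/512) + 58/187·1 = 1/4 ✓
b·(c∘Ac): (-2944/1485)·135/23552 + 58/187·51/116 = 1/8 ✓
b·Ac²: (-2944/1485)·135/16192 + 58/187·85/264 = 1/12 ✓
b·A²c: 58/187·187/1392 = 1/24 ✓; 4 stages ⇒ order 4.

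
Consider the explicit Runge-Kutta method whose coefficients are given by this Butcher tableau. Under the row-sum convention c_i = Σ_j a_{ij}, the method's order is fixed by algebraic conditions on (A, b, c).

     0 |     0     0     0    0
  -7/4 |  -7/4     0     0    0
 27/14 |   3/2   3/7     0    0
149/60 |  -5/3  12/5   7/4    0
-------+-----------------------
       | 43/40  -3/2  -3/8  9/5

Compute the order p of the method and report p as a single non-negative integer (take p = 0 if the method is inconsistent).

b = (43/40, -3/2, -3/8, 9/5)
c = (0, -7/4, 27/14, 149/60)
Ac = (0, 0, -3/4, -33/40)
Σ b_i: 43/40·1 + (-3/2)·1 + (-3/8)·1 + 9/5·1 = 1 ✓
b·c: (-3/2)·(-7/4) + (-3/8)·27/14 + 9/5·149/60 = 17841/2800 ≠ 1/2 ⇒ order 1.

1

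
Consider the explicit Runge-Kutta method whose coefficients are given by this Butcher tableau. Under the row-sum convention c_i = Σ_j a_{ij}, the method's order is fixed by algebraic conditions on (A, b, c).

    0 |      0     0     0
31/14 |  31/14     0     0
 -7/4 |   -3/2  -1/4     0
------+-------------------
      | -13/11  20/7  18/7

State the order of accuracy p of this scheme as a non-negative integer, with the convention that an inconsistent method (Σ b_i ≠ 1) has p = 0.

0

b = (-13/11, 20/7, 18/7)
c = (0, 31/14, -7/4)
Ac = (0, 0, -31/56)
Σ b_i: (-13/11)·1 + 20/7·1 + 18/7·1 = 327/77 ≠ 1 ⇒ order 0.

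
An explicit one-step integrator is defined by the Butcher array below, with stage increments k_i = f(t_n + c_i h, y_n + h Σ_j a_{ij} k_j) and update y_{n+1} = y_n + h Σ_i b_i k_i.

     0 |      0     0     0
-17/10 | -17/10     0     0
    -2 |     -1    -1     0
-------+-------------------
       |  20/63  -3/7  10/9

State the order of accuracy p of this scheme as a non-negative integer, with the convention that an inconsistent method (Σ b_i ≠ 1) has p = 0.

b = (20/63, -3/7, 10/9)
c = (0, -17/10, -2)
Ac = (0, 0, 17/10)
Σ b_i: 20/63·1 + (-3/7)·1 + 10/9·1 = 1 ✓
b·c: (-3/7)·(-17/10) + 10/9·(-2) = -941/630 ≠ 1/2 ⇒ order 1.

1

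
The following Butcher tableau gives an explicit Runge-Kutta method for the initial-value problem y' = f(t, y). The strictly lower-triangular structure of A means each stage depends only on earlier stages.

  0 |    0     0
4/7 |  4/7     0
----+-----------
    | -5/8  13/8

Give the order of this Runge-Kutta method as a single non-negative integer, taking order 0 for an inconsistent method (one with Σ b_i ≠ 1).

1

b = (-5/8, 13/8)
c = (0, 4/7)
Σ b_i: (-5/8)·1 + 13/8·1 = 1 ✓
b·c: 13/8·4/7 = 13/14 ≠ 1/2 ⇒ order 1.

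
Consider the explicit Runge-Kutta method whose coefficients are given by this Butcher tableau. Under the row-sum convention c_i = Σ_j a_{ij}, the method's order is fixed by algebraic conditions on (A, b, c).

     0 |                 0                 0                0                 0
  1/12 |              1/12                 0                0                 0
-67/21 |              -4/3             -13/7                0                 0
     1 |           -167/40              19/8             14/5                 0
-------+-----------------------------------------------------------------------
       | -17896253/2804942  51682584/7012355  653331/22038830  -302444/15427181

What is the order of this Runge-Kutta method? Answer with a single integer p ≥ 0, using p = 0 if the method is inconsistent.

b = (-17896253/2804942, 51682584/7012355, 653331/22038830, -302444/15427181)
c = (0, 1/12, -67/21, 1)
Ac = (0, 0, -13/84, -4193/480)
Σ b_i: (-17896253/2804942)·1 + 51682584/7012355·1 + 653331/22038830·1 + (-302444/15427181)·1 = 1 ✓
b·c: 51682584/7012355·1/12 + 653331/22038830·(-67/21) + (-302444/15427181)·1 = 1/2 ✓
b·c²: 51682584/7012355·1/144 + 653331/22038830·4489/441 + (-302444/15427181)·1 = 1/3 ✓
b·Ac: 653331/22038830·(-13/84) + (-302444/15427181)·(-4193/480) = 1/6 ✓
b·c³: 51682584/7012355·1/1728 + 653331/22038830·(-300763/9261) + (-302444/15427181)·1 = -76817161/78538376 ≠ 1/4 ⇒ order 3.
b·(c∘Ac): 653331/22038830·871/1764 + (-302444/15427181)·(-4193/480) = 7821241/42074130 ≠ 1/8
b·Ac²: 653331/22038830·(-13/1008) + (-302444/15427181)·127761/4480 = -131819221/235615128 ≠ 1/12
b·A²c: (-302444/15427181)·(-13/30) = 1965886/231407715 ≠ 1/24

3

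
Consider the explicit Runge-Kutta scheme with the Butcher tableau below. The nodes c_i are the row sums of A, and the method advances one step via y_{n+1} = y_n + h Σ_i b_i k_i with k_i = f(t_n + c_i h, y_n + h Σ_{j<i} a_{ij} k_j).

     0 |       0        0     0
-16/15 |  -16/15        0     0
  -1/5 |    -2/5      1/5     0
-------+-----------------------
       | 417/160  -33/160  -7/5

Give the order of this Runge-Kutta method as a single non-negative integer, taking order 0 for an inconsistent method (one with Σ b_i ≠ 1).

2

b = (417/160, -33/160, -7/5)
c = (0, -16/15, -1/5)
Ac = (0, 0, -16/75)
Σ b_i: 417/160·1 + (-33/160)·1 + (-7/5)·1 = 1 ✓
b·c: (-33/160)·(-16/15) + (-7/5)·(-1/5) = 1/2 ✓
b·c²: (-33/160)·256/225 + (-7/5)·1/25 = -109/375 ≠ 1/3 ⇒ order 2.
b·Ac: (-7/5)·(-16/75) = 112/375 ≠ 1/6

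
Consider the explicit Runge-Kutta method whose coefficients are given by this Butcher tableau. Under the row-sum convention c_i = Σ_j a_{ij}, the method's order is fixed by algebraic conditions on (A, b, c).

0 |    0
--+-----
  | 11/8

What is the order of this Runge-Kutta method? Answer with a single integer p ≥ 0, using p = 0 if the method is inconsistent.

b = (11/8)
c = (0)
Σ b_i: 11/8·1 = 11/8 ≠ 1 ⇒ order 0.

0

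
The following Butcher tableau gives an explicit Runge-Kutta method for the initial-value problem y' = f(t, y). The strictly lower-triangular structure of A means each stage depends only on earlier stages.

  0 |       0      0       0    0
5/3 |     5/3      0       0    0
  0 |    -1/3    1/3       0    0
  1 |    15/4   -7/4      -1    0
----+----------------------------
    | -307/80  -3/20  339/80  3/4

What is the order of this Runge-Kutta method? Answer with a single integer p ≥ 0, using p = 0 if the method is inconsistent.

3

b = (-307/80, -3/20, 339/80, 3/4)
c = (0, 5/3, 0, 1)
Ac = (0, 0, 5/9, -35/12)
Σ b_i: (-307/80)·1 + (-3/20)·1 + 339/80·1 + 3/4·1 = 1 ✓
b·c: (-3/20)·5/3 + 3/4·1 = 1/2 ✓
b·c²: (-3/20)·25/9 + 3/4·1 = 1/3 ✓
b·Ac: 339/80·5/9 + 3/4·(-35/12) = 1/6 ✓
b·c³: (-3/20)·125/27 + 3/4·1 = 1/18 ≠ 1/4 ⇒ order 3.
b·(c∘Ac): 3/4·(-35/12) = -35/16 ≠ 1/8
b·Ac²: 339/80·25/27 + 3/4·(-175/36) = 5/18 ≠ 1/12
b·A²c: 3/4·(-5/9) = -5/12 ≠ 1/24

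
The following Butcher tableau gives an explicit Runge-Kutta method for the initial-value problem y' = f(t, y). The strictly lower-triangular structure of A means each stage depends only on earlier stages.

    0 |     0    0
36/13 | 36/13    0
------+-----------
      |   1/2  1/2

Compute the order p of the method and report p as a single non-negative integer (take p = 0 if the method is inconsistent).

b = (1/2, 1/2)
c = (0, 36/13)
Σ b_i: 1/2·1 + 1/2·1 = 1 ✓
b·c: 1/2·36/13 = 18/13 ≠ 1/2 ⇒ order 1.

1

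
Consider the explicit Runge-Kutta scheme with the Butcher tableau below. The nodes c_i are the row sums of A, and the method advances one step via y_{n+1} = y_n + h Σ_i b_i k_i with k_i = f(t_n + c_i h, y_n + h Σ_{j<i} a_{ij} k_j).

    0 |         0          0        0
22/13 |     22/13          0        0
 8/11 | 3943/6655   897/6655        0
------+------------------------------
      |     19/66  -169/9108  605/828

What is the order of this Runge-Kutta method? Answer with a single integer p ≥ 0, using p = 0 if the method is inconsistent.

3

b = (19/66, -169/9108, 605/828)
c = (0, 22/13, 8/11)
Ac = (0, 0, 138/605)
Σ b_i: 19/66·1 + (-169/9108)·1 + 605/828·1 = 1 ✓
b·c: (-169/9108)·22/13 + 605/828·8/11 = 1/2 ✓
b·c²: (-169/9108)·484/169 + 605/828·64/121 = 1/3 ✓
b·Ac: 605/828·138/605 = 1/6 ✓; 3 stages ⇒ order 3.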